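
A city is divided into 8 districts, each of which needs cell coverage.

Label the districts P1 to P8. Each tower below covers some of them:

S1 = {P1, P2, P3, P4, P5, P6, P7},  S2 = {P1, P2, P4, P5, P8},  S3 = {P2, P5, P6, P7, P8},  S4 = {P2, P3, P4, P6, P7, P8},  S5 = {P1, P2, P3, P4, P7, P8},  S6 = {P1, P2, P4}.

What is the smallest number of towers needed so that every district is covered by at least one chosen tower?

Take {S1, S4}. Their union is {P1, P2, P3, P4, P5, P6, P7, P8}, which is all 8 districts.
No single tower has all 8 districts (the largest, S1, has 7), so 2 is optimal.

2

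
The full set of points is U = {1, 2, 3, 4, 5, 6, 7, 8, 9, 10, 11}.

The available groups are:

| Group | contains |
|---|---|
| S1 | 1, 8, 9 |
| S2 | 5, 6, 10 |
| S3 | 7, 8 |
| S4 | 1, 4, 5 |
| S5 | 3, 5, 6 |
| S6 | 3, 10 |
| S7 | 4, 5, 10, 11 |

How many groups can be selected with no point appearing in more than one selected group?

3

S3, S4, S6 are pairwise disjoint (S3={7,8}; S4={1,4,5}; S6={3,10}).
Every remaining group overlaps one of these, and no 4 of the listed groups are pairwise disjoint, so 3 is the maximum.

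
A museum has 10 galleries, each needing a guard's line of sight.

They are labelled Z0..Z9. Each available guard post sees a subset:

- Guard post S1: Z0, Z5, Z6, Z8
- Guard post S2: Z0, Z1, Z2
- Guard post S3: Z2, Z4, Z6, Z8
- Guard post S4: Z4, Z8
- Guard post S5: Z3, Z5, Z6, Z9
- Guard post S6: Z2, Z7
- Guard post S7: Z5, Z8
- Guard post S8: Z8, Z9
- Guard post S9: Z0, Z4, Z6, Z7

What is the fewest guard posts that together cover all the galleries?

4

S2 and S4 and S5 and S6 together: S2 ∪ S4 ∪ S5 ∪ S6 = {Z0, Z1, Z2, Z3, Z4, Z5, Z6, Z7, Z8, Z9} — every gallery is covered.
No 3 of the 9 guard posts cover everything (all 84 combinations miss at least one gallery), so 4 is optimal.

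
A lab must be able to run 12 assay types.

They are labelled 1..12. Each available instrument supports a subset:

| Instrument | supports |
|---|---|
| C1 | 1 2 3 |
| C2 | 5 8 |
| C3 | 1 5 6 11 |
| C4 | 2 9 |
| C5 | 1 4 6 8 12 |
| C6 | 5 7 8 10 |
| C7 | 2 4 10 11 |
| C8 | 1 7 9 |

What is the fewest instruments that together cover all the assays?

5

Take {C1, C4, C5, C6, C7}. Their union is {1, 2, 3, 4, 5, 6, 7, 8, 9, 10, 11, 12}, which is all 12 assays.
No 4 of the 8 instruments cover everything (all 70 combinations miss at least one assay), so 5 is optimal.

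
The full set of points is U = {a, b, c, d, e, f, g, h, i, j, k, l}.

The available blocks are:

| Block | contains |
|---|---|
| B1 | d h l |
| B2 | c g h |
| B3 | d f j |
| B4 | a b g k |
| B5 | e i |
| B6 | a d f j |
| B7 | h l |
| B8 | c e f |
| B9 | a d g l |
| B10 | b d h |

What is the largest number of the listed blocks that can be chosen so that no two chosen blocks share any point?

B3, B4, B5, B7 are pairwise disjoint (B3={d,f,j}; B4={a,b,g,k}; B5={e,i}; B7={h,l}).
Every remaining block overlaps one of these, and no 5 of the listed blocks are pairwise disjoint, so 4 is the maximum.

4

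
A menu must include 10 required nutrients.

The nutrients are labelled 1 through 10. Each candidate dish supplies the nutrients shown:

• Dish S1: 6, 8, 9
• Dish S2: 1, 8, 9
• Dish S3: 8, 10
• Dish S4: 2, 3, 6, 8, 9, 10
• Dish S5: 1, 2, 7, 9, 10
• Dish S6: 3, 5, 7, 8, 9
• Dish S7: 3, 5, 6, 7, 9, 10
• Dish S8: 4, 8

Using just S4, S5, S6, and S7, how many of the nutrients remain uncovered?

Union of S4, S5, S6, S7 = {1, 2, 3, 5, 6, 7, 8, 9, 10}.
Not covered: 4 — 1 nutrient.

1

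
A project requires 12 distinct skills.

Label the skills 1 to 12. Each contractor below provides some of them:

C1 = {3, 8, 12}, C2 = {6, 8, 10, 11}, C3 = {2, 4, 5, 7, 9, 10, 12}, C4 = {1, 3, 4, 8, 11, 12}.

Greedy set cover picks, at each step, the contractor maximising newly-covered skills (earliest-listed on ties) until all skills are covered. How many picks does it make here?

Greedy: pick C3 (covers 7 new) → pick C4 (covers 4 new) → pick C2 (covers 1 new). Total picks: 3.

3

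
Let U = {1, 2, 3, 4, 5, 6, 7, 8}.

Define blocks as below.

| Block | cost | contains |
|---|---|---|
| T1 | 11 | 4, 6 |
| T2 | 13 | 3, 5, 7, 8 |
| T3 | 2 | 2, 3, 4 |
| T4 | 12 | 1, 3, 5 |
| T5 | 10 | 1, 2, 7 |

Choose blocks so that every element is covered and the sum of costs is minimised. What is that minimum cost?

34

T1, T2, T5 together cover every element (T1 ∪ T2 ∪ T5 = {1, 2, 3, 4, 5, 6, 7, 8}); total cost 11 + 13 + 10 = 34.
The greedy pick T3, T2, T5, T1 costs 36; no covering selection beats 34.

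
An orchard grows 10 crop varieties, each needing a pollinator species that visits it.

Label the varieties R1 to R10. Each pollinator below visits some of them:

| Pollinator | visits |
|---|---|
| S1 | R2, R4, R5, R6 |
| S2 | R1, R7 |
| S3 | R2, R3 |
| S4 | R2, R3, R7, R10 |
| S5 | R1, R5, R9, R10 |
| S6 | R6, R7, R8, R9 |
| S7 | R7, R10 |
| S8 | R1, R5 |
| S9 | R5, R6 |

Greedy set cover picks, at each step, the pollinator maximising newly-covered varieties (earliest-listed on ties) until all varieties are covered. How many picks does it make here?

4

Greedy: pick S1 (covers 4 new) → pick S4 (covers 3 new) → pick S5 (covers 2 new) → pick S6 (covers 1 new). Total picks: 4.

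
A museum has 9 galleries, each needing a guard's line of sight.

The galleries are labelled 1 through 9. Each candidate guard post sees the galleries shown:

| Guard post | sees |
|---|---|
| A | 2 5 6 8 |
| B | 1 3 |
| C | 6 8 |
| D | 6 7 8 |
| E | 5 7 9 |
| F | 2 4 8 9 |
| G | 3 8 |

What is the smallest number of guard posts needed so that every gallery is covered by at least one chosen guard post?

Take {A, B, D, F}. Their union is {1, 2, 3, 4, 5, 6, 7, 8, 9}, which is all 9 galleries.
Only F contains 4, so F is forced; the remaining 5 galleries need at least 3 more guard posts (each remaining guard post adds at most 2) — so at least 4 guard posts are needed, and 4 is optimal.

4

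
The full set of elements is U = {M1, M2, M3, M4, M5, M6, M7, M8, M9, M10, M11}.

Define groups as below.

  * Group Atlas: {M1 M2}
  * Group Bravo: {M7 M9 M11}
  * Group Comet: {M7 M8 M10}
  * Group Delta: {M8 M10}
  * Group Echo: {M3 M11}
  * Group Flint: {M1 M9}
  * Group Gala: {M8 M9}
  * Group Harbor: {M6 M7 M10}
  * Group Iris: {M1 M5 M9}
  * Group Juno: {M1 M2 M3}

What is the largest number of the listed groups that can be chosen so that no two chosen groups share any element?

4

Atlas, Echo, Gala, Harbor are pairwise disjoint (Atlas={M1,M2}; Echo={M3,M11}; Gala={M8,M9}; Harbor={M6,M7,M10}).
Every remaining group overlaps one of these, and no 5 of the listed groups are pairwise disjoint, so 4 is the maximum.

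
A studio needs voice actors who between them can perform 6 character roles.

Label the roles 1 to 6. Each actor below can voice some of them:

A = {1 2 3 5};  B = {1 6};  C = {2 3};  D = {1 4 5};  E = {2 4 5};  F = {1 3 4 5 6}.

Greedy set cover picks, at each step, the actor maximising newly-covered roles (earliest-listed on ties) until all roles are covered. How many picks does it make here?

2

Greedy: pick F (covers 5 new) → pick A (covers 1 new). Total picks: 2.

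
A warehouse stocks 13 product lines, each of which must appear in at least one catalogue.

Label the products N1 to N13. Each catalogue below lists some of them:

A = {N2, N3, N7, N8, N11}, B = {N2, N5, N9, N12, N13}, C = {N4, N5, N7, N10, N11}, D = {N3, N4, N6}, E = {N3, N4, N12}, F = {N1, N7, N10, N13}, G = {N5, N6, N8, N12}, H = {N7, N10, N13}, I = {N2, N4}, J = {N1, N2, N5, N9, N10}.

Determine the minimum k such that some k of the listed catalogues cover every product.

A and B and D and F together: A ∪ B ∪ D ∪ F = {N1, N2, N3, N4, N5, N6, N7, N8, N9, N10, N11, N12, N13} — every product is covered.
No 3 of the 10 catalogues cover everything (all 120 combinations miss at least one product), so 4 is optimal.

4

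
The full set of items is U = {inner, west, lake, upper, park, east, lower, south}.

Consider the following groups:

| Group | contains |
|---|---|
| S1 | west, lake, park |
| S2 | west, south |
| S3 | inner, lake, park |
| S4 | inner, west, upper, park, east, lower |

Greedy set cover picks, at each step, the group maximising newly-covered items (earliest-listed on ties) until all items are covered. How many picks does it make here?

3

Greedy: pick S4 (covers 6 new) → pick S1 (covers 1 new) → pick S2 (covers 1 new). Total picks: 3.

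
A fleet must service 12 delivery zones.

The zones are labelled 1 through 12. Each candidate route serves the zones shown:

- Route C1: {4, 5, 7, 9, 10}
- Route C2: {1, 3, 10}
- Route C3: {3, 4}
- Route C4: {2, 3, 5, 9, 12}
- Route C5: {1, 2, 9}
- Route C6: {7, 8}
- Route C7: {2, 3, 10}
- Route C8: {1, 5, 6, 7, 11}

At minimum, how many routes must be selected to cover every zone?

4

C1 and C4 and C6 and C8 together: C1 ∪ C4 ∪ C6 ∪ C8 = {1, 2, 3, 4, 5, 6, 7, 8, 9, 10, 11, 12} — every zone is covered.
No 3 of the 8 routes cover everything (all 56 combinations miss at least one zone), so 4 is optimal.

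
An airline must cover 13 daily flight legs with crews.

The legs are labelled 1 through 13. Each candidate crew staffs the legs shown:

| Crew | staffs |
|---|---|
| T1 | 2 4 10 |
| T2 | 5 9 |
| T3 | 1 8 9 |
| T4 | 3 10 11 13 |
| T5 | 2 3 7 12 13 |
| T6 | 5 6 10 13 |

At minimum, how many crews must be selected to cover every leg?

Take {T1, T3, T4, T5, T6}. Their union is {1, 2, 3, 4, 5, 6, 7, 8, 9, 10, 11, 12, 13}, which is all 13 legs.
No 4 of the 6 crews cover everything (all 15 combinations miss at least one leg), so 5 is optimal.

5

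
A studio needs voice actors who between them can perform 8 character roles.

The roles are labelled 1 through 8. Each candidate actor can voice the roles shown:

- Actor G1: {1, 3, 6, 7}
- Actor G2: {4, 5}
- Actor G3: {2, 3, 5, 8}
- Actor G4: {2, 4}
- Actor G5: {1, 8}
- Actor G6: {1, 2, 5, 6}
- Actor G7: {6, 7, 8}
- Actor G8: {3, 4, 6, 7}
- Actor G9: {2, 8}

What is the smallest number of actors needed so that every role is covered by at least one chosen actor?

G1 and G3 and G8 together: G1 ∪ G3 ∪ G8 = {1, 2, 3, 4, 5, 6, 7, 8} — every role is covered.
No 2 of the 9 actors cover everything (all 36 combinations miss at least one role), so 3 is optimal.

3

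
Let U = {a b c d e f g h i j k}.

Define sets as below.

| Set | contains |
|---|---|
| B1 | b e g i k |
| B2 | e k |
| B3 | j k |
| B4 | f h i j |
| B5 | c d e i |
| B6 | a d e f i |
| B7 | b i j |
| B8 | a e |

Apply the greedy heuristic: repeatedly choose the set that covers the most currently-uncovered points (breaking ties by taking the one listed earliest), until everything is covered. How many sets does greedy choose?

Greedy: pick B1 (covers 5 new) → pick B4 (covers 3 new) → pick B5 (covers 2 new) → pick B6 (covers 1 new). Total picks: 4.

4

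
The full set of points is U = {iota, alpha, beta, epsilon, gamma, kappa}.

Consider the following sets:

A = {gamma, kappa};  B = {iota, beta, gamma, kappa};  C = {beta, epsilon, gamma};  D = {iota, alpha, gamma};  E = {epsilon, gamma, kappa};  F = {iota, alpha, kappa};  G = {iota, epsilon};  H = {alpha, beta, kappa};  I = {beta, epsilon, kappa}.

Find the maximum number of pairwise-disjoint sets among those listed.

C, F are pairwise disjoint (C={beta,epsilon,gamma}; F={iota,alpha,kappa}).
Every remaining set overlaps one of these, and no 3 of the listed sets are pairwise disjoint, so 2 is the maximum.

2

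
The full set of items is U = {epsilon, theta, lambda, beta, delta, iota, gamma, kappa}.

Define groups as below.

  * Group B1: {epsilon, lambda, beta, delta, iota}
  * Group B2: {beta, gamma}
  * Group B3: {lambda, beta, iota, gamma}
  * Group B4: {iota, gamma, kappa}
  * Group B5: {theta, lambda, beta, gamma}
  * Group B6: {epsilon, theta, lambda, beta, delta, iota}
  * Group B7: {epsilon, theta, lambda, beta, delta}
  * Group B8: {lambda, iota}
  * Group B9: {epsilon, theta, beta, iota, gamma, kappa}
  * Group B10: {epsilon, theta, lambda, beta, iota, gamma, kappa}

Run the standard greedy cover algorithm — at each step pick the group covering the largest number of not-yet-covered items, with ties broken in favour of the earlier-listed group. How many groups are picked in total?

2

Greedy: pick B10 (covers 7 new) → pick B1 (covers 1 new). Total picks: 2.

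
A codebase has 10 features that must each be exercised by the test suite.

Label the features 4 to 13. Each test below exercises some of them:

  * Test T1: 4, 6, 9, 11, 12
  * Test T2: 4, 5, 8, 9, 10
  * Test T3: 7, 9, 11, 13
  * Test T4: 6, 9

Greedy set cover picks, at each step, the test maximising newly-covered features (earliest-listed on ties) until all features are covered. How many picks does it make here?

3

Greedy: pick T1 (covers 5 new) → pick T2 (covers 3 new) → pick T3 (covers 2 new). Total picks: 3.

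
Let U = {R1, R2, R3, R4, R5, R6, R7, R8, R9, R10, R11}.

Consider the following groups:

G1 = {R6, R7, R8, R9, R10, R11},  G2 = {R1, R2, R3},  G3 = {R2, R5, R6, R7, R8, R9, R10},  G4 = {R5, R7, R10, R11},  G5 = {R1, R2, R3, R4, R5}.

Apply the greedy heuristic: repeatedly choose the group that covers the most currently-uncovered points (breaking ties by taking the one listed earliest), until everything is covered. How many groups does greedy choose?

3

Greedy: pick G3 (covers 7 new) → pick G5 (covers 3 new) → pick G1 (covers 1 new). Total picks: 3.
(The true minimum cover uses only 2 groups, so greedy is not optimal here.)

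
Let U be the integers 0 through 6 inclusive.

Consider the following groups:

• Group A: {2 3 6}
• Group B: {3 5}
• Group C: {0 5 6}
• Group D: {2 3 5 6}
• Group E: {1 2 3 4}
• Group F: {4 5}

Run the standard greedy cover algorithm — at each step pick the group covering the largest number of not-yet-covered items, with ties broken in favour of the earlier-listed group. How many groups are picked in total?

3

Greedy: pick D (covers 4 new) → pick E (covers 2 new) → pick C (covers 1 new). Total picks: 3.
(The true minimum cover uses only 2 groups, so greedy is not optimal here.)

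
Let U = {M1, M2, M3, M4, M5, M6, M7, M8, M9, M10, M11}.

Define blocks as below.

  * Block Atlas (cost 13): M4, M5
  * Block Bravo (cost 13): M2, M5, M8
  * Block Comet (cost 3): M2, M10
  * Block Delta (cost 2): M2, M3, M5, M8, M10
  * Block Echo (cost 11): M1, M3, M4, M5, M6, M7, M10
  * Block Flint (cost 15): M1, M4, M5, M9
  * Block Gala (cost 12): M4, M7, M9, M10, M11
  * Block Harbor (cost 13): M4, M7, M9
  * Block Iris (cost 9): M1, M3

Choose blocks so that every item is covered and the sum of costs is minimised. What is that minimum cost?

25

Delta, Echo, Gala together cover every item (Delta ∪ Echo ∪ Gala = {M1, M2, M3, M4, M5, M6, M7, M8, M9, M10, M11}); total cost 2 + 11 + 12 = 25.
No covering selection has total cost below 25.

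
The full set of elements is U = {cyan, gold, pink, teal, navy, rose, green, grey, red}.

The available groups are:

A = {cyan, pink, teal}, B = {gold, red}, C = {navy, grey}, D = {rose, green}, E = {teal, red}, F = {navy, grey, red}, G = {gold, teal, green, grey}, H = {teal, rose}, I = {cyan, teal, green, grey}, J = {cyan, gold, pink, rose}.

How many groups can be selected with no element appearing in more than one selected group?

A, B, C, D are pairwise disjoint (A={cyan,pink,teal}; B={gold,red}; C={navy,grey}; D={rose,green}).
Every remaining group overlaps one of these, and no 5 of the listed groups are pairwise disjoint, so 4 is the maximum.

4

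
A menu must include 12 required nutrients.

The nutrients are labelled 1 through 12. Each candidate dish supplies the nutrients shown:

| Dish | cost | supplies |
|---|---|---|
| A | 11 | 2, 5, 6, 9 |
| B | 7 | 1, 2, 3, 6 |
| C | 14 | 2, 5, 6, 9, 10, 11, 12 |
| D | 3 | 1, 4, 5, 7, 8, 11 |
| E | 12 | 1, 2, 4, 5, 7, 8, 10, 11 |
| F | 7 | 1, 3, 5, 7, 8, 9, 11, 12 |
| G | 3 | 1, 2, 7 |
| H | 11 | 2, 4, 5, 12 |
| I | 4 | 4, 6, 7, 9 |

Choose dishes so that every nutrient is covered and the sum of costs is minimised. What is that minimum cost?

23

E, F, I together cover every nutrient (E ∪ F ∪ I = {1, 2, 3, 4, 5, 6, 7, 8, 9, 10, 11, 12}); total cost 12 + 7 + 4 = 23.
The greedy pick D, I, G, F, E costs 29; no covering selection beats 23.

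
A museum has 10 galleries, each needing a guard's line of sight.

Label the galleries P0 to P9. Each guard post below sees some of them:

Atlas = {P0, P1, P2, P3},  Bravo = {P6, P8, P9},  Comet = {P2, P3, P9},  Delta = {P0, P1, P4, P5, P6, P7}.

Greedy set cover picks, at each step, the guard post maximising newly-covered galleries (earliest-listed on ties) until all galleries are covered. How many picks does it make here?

3

Greedy: pick Delta (covers 6 new) → pick Comet (covers 3 new) → pick Bravo (covers 1 new). Total picks: 3.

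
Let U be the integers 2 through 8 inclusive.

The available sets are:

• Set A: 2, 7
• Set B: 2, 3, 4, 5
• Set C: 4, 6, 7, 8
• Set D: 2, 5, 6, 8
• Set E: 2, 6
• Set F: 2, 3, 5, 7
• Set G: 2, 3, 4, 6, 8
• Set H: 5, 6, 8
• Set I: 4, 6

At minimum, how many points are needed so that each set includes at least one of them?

2

T = {2, 6} meets every set (each contains at least one member of T), and |T| = 2.
The sets A, H are pairwise disjoint, so any hitting set needs a separate point for each — at least 2. Hence 2 is optimal.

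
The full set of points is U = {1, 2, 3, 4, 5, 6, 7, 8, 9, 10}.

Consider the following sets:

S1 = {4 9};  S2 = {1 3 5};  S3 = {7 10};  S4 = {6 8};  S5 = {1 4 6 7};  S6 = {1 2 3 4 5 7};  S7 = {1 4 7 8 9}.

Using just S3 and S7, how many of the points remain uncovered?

4

Union of S3, S7 = {1, 4, 7, 8, 9, 10}.
Not covered: 2, 3, 5, 6 — 4 points.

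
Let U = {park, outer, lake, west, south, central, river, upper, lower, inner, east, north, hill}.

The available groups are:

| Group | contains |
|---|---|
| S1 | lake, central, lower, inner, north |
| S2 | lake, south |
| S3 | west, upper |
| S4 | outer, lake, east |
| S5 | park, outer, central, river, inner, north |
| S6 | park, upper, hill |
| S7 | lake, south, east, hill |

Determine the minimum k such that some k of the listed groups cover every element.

S1, S3, S5, and S7 cover everything between them: the union {park, outer, lake, west, south, central, river, upper, lower, inner, east, north, hill} is all of U.
Only S1 contains lower, so S1 is forced; the remaining 8 elements need at least 3 more groups (each remaining group adds at most 3) — so at least 4 groups are needed, and 4 is optimal.

4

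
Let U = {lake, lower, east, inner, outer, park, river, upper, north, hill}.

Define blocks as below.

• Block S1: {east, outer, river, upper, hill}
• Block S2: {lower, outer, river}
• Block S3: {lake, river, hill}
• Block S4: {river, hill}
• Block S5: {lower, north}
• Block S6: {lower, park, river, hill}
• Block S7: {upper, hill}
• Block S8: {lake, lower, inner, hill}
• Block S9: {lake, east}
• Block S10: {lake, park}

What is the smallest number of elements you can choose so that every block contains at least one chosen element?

3

H = {lake, lower, hill} meets every block (each contains at least one member of H), and |H| = 3.
The blocks S5, S7, S10 are pairwise disjoint, so any hitting set needs a separate element for each — at least 3. Hence 3 is optimal.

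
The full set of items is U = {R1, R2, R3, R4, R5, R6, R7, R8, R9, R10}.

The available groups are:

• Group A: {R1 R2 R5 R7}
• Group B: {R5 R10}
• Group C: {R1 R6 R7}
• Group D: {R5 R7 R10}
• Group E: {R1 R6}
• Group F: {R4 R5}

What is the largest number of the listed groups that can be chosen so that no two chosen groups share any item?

D, E are pairwise disjoint (D={R5,R7,R10}; E={R1,R6}).
Every remaining group overlaps one of these, and no 3 of the listed groups are pairwise disjoint, so 2 is the maximum.

2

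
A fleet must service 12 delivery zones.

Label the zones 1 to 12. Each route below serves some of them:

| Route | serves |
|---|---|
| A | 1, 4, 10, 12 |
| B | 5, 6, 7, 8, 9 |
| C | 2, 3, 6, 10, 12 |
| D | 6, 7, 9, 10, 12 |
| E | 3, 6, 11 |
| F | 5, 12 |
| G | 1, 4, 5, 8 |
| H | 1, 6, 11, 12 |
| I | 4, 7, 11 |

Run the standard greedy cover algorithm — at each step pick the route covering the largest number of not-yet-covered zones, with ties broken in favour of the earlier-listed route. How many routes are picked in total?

Greedy: pick B (covers 5 new) → pick A (covers 4 new) → pick C (covers 2 new) → pick E (covers 1 new). Total picks: 4.

4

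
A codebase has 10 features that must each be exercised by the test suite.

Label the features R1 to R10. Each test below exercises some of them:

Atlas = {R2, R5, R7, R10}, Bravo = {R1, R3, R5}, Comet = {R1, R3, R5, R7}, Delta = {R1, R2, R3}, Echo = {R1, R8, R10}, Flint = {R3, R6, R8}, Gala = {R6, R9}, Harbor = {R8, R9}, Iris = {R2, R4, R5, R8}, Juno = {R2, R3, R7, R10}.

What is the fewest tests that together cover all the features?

4

Delta and Gala and Iris and Juno together: Delta ∪ Gala ∪ Iris ∪ Juno = {R1, R2, R3, R4, R5, R6, R7, R8, R9, R10} — every feature is covered.
No 3 of the 10 tests cover everything (all 120 combinations miss at least one feature), so 4 is optimal.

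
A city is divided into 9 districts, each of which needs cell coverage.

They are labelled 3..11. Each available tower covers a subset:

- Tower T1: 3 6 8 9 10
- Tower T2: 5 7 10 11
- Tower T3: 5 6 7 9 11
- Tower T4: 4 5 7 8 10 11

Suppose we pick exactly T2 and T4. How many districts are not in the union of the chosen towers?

Union of T2, T4 = {4, 5, 7, 8, 10, 11}.
Not covered: 3, 6, 9 — 3 districts.

3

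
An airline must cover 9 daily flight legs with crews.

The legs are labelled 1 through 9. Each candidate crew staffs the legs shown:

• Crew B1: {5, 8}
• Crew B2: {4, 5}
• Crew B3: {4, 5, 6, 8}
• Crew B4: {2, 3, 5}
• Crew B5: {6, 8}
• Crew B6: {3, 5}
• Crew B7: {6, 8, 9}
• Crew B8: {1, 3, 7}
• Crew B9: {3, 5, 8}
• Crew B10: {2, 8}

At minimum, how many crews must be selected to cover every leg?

4

Take {B2, B4, B7, B8}. Their union is {1, 2, 3, 4, 5, 6, 7, 8, 9}, which is all 9 legs.
No 3 of the 10 crews cover everything (all 120 combinations miss at least one leg), so 4 is optimal.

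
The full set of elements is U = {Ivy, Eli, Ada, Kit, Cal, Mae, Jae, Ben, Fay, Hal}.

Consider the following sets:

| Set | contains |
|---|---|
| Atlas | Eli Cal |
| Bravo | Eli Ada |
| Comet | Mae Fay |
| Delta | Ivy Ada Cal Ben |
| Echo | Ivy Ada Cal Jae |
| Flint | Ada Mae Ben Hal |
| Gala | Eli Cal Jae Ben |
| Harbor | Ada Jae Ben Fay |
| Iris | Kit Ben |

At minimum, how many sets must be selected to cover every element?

5

Take {Bravo, Delta, Flint, Harbor, Iris}. Their union is {Ivy, Eli, Ada, Kit, Cal, Mae, Jae, Ben, Fay, Hal}, which is all 10 elements.
No 4 of the 9 sets cover everything (all 126 combinations miss at least one element), so 5 is optimal.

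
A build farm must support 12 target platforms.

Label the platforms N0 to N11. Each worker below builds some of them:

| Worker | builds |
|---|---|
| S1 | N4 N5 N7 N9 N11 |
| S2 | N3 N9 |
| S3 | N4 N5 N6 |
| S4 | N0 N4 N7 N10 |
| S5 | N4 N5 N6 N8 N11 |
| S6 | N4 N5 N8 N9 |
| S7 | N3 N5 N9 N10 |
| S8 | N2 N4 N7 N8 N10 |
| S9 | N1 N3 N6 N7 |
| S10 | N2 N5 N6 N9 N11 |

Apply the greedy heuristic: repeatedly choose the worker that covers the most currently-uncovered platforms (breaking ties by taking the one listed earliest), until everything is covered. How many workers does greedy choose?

Greedy: pick S1 (covers 5 new) → pick S8 (covers 3 new) → pick S9 (covers 3 new) → pick S4 (covers 1 new). Total picks: 4.

4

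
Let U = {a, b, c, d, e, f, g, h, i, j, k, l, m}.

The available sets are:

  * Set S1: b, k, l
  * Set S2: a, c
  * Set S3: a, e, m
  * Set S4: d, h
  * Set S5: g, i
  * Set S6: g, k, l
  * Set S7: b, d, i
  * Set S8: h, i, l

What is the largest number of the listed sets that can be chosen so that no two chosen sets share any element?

4

S1, S2, S4, S5 are pairwise disjoint (S1={b,k,l}; S2={a,c}; S4={d,h}; S5={g,i}).
Every remaining set overlaps one of these, and no 5 of the listed sets are pairwise disjoint, so 4 is the maximum.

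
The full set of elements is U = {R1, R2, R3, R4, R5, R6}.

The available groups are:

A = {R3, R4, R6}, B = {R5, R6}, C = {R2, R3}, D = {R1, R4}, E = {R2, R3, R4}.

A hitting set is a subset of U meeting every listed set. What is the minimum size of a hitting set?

The 3 elements {R1, R3, R5} hit every group.
The groups B, C, D are pairwise disjoint, so any hitting set needs a separate element for each — at least 3. Hence 3 is optimal.

3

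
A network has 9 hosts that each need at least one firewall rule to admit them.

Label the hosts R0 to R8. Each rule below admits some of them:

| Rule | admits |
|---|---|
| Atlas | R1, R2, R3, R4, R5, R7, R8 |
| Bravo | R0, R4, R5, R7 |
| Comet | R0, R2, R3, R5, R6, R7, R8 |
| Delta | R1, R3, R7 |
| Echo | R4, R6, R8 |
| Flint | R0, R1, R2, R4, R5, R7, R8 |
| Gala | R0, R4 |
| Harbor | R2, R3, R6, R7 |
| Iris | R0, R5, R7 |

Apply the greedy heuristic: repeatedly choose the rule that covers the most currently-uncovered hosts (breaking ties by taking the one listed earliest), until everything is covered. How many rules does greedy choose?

Greedy: pick Atlas (covers 7 new) → pick Comet (covers 2 new). Total picks: 2.

2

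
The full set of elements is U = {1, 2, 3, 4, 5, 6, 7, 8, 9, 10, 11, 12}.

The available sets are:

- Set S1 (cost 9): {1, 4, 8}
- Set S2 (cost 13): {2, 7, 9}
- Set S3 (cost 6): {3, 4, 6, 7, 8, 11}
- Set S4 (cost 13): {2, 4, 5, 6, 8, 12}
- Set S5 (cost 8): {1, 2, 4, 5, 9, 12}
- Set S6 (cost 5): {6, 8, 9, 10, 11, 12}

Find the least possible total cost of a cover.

S3, S5, S6 together cover every element (S3 ∪ S5 ∪ S6 = {1, 2, 3, 4, 5, 6, 7, 8, 9, 10, 11, 12}); total cost 6 + 8 + 5 = 19.
No covering selection has total cost below 19.

19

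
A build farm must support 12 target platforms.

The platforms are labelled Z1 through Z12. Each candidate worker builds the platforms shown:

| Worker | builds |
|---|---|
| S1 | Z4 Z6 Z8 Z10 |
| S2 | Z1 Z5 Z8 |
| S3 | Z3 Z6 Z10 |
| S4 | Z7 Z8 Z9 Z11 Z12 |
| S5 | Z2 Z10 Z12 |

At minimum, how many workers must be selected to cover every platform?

S1 and S2 and S3 and S4 and S5 together: S1 ∪ S2 ∪ S3 ∪ S4 ∪ S5 = {Z1, Z2, Z3, Z4, Z5, Z6, Z7, Z8, Z9, Z10, Z11, Z12} — every platform is covered.
No 4 of the 5 workers cover everything (all 5 combinations miss at least one platform), so 5 is optimal.

5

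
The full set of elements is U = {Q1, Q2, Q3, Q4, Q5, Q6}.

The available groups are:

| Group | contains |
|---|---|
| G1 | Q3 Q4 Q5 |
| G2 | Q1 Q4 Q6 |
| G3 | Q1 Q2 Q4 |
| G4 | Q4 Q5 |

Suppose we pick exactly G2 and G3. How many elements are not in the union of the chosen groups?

Union of G2, G3 = {Q1, Q2, Q4, Q6}.
Not covered: Q3, Q5 — 2 elements.

2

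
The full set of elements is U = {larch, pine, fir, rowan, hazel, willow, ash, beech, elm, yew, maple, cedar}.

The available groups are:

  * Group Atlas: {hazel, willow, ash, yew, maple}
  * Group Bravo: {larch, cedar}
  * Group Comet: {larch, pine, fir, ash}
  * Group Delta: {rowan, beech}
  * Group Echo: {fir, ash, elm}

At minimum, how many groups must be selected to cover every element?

5

Atlas, Bravo, Comet, Delta, and Echo cover everything between them: the union {larch, pine, fir, rowan, hazel, willow, ash, beech, elm, yew, maple, cedar} is all of U.
No 4 of the 5 groups cover everything (all 5 combinations miss at least one element), so 5 is optimal.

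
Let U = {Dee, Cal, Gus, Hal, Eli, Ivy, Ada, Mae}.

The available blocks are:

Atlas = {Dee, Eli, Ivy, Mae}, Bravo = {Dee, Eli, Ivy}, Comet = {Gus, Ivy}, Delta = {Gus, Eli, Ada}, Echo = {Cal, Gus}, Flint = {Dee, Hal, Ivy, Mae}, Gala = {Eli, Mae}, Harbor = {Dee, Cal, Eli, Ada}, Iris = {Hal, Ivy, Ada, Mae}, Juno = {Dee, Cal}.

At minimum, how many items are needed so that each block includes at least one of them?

H = {Cal, Eli, Ivy} meets every block (each contains at least one member of H), and |H| = 3.
The blocks Comet, Gala, Juno are pairwise disjoint, so any hitting set needs a separate item for each — at least 3. Hence 3 is optimal.

3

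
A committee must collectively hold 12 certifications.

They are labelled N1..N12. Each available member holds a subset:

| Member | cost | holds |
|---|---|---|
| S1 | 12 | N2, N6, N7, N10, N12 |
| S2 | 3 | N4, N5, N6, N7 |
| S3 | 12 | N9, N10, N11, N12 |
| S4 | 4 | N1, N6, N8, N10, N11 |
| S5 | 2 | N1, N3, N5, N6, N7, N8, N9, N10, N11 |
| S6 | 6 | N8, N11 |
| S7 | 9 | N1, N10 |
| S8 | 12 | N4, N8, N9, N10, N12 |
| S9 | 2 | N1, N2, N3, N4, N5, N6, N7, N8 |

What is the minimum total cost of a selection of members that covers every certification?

14

S3, S9 together cover every certification (S3 ∪ S9 = {N1, N2, N3, N4, N5, N6, N7, N8, N9, N10, N11, N12}); total cost 12 + 2 = 14.
The greedy pick S5, S9, S1 costs 16; no covering selection beats 14.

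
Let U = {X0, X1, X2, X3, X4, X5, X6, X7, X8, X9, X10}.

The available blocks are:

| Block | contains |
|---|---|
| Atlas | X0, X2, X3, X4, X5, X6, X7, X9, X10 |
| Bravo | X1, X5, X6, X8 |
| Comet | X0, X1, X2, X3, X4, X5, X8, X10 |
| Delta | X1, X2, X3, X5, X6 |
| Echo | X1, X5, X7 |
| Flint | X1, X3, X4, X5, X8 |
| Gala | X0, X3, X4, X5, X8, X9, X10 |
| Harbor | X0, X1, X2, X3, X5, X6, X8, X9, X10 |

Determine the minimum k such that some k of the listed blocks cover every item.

Take {Atlas, Harbor}. Their union is {X0, X1, X2, X3, X4, X5, X6, X7, X8, X9, X10}, which is all 11 items.
No single block has all 11 items (the largest, Atlas, has 9), so 2 is optimal.

2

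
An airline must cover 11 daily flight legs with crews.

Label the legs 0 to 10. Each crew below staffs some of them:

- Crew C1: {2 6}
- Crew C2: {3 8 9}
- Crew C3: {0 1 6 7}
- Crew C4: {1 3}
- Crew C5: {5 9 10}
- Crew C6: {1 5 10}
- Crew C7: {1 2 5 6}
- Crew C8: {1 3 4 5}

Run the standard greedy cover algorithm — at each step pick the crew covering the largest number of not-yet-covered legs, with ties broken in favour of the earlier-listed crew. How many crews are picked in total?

5

Greedy: pick C3 (covers 4 new) → pick C2 (covers 3 new) → pick C5 (covers 2 new) → pick C1 (covers 1 new) → pick C8 (covers 1 new). Total picks: 5.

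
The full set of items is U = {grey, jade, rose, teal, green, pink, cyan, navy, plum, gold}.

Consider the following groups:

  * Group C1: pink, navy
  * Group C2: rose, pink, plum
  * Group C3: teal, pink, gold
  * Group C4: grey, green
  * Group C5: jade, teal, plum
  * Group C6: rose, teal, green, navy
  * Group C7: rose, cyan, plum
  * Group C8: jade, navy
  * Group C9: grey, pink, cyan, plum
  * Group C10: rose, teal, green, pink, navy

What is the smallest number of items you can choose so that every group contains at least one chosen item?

The 4 items {grey, navy, plum, gold} hit every group.
The groups C3, C4, C7, C8 are pairwise disjoint, so any hitting set needs a separate item for each — at least 4. Hence 4 is optimal.

4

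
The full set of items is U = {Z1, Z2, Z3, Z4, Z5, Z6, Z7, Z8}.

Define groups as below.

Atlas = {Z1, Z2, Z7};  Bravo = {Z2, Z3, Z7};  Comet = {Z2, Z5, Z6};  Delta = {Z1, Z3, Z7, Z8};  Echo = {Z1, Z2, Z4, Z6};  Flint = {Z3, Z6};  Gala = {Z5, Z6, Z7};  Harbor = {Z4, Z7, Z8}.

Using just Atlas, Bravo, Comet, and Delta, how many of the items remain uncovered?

Union of Atlas, Bravo, Comet, Delta = {Z1, Z2, Z3, Z5, Z6, Z7, Z8}.
Not covered: Z4 — 1 item.

1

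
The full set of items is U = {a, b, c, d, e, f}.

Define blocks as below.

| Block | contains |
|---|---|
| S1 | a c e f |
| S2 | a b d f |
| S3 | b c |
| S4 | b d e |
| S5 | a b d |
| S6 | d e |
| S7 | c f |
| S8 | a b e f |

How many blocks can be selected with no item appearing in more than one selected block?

S6, S7 are pairwise disjoint (S6={d,e}; S7={c,f}).
Every remaining block overlaps one of these, and no 3 of the listed blocks are pairwise disjoint, so 2 is the maximum.

2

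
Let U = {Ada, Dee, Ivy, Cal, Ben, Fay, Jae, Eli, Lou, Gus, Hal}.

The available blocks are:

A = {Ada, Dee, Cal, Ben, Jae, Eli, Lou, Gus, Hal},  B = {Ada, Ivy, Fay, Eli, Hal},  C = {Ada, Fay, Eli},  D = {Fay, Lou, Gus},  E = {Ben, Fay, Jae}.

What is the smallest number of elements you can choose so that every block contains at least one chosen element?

The 2 elements {Fay, Lou} hit every block.
No single element lies in every block, so at least 2 are needed and 2 is optimal.

2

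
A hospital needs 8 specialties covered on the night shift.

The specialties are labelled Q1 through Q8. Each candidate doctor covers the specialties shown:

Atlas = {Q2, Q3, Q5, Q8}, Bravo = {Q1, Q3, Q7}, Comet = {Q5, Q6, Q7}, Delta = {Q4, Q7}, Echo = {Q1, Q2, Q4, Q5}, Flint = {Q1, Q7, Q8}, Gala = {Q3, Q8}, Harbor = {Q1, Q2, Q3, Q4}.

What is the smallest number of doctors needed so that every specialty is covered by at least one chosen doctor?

Atlas and Comet and Harbor together: Atlas ∪ Comet ∪ Harbor = {Q1, Q2, Q3, Q4, Q5, Q6, Q7, Q8} — every specialty is covered.
Only Comet contains Q6, so Comet is forced; the remaining 5 specialties need at least 2 more doctors (each remaining doctor adds at most 4) — so at least 3 doctors are needed, and 3 is optimal.

3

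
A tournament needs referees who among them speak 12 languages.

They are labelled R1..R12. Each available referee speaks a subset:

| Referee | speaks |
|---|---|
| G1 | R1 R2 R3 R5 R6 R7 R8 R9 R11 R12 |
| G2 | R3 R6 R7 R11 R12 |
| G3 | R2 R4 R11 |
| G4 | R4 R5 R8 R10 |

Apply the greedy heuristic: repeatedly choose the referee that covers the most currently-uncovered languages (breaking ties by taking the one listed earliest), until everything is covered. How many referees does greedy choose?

2

Greedy: pick G1 (covers 10 new) → pick G4 (covers 2 new). Total picks: 2.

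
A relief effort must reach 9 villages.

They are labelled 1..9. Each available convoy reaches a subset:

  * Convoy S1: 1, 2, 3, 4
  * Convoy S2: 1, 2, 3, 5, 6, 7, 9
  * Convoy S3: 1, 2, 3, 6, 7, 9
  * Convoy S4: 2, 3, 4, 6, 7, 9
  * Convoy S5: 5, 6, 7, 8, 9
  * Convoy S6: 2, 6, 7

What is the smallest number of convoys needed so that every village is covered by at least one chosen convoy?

2

Take {S1, S5}. Their union is {1, 2, 3, 4, 5, 6, 7, 8, 9}, which is all 9 villages.
No single convoy has all 9 villages (the largest, S2, has 7), so 2 is optimal.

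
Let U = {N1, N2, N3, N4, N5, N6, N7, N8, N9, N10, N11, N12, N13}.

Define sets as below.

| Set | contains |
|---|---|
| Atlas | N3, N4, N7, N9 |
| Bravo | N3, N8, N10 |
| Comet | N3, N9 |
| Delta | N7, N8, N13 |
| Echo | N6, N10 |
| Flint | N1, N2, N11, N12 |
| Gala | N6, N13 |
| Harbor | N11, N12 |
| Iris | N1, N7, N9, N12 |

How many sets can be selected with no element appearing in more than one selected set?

4

Comet, Delta, Echo, Harbor are pairwise disjoint (Comet={N3,N9}; Delta={N7,N8,N13}; Echo={N6,N10}; Harbor={N11,N12}).
Every remaining set overlaps one of these, and no 5 of the listed sets are pairwise disjoint, so 4 is the maximum.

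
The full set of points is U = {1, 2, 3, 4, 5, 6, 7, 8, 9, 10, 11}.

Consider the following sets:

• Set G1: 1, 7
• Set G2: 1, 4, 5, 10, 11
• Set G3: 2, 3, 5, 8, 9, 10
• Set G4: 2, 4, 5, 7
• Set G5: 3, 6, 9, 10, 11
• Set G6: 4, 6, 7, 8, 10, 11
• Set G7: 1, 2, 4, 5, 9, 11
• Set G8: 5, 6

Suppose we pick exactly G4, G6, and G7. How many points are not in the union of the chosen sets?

Union of G4, G6, G7 = {1, 2, 4, 5, 6, 7, 8, 9, 10, 11}.
Not covered: 3 — 1 point.

1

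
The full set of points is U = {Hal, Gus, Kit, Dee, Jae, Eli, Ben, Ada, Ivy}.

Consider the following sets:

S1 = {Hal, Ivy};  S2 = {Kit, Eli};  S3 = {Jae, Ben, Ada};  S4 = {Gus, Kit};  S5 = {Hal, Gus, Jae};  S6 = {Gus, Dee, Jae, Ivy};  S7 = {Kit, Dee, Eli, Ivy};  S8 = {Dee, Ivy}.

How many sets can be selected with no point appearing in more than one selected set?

S2, S5, S8 are pairwise disjoint (S2={Kit,Eli}; S5={Hal,Gus,Jae}; S8={Dee,Ivy}).
Every remaining set overlaps one of these, and no 4 of the listed sets are pairwise disjoint, so 3 is the maximum.

3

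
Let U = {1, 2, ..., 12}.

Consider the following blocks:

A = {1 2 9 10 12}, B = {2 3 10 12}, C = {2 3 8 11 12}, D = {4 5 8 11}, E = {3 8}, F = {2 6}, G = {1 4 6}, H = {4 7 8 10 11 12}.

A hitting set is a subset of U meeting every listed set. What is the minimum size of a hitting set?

The 3 points {6, 8, 12} hit every block.
No choice of 2 points meets every block, so 3 is the minimum.

3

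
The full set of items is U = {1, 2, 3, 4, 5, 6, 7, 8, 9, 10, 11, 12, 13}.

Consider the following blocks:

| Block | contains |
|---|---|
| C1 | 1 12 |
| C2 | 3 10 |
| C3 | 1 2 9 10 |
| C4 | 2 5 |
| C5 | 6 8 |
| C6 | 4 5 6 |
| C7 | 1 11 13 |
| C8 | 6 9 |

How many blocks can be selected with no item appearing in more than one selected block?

C1, C2, C4, C8 are pairwise disjoint (C1={1,12}; C2={3,10}; C4={2,5}; C8={6,9}).
Every remaining block overlaps one of these, and no 5 of the listed blocks are pairwise disjoint, so 4 is the maximum.

4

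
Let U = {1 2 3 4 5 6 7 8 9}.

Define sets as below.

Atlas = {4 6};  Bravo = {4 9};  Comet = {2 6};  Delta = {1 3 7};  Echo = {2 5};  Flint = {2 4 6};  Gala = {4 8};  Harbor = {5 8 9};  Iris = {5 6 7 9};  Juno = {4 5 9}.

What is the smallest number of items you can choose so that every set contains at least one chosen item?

Take H = {2, 3, 4, 5}. Each listed set contains at least one of these, so H is a hitting set of size 4.
No choice of 3 items meets every set, so 4 is the minimum.

4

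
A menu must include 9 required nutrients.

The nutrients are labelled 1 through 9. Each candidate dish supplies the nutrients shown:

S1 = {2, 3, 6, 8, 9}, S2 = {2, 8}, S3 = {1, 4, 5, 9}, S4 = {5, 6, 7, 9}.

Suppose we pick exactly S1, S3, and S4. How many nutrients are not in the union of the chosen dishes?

0

Union of S1, S3, S4 = {1, 2, 3, 4, 5, 6, 7, 8, 9} — that's every nutrient, so 0 are uncovered.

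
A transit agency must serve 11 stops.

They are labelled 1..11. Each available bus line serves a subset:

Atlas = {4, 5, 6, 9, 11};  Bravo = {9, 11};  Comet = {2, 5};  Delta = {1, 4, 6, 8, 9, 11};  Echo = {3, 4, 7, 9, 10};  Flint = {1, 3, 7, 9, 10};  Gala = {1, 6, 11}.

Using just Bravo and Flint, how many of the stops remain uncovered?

Union of Bravo, Flint = {1, 3, 7, 9, 10, 11}.
Not covered: 2, 4, 5, 6, 8 — 5 stops.

5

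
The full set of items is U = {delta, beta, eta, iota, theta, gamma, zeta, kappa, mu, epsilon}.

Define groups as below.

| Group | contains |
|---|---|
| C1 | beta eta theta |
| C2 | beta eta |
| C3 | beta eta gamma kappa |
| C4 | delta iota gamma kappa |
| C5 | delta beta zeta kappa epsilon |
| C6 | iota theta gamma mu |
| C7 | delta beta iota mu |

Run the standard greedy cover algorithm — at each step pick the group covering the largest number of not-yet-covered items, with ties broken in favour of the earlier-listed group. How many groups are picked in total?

Greedy: pick C5 (covers 5 new) → pick C6 (covers 4 new) → pick C1 (covers 1 new). Total picks: 3.

3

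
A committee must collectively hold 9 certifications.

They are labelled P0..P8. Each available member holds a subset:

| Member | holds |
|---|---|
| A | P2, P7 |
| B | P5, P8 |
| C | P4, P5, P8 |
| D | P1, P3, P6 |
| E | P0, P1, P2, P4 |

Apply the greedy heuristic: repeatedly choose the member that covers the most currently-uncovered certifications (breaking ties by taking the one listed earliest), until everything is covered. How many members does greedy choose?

Greedy: pick E (covers 4 new) → pick B (covers 2 new) → pick D (covers 2 new) → pick A (covers 1 new). Total picks: 4.

4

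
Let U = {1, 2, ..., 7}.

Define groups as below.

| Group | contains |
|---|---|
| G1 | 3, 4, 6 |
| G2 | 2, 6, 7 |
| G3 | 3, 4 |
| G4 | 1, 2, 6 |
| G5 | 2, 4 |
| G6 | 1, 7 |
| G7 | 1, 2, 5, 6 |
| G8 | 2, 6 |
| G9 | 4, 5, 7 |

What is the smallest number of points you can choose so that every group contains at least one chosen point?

H = {4, 6, 7} meets every group (each contains at least one member of H), and |H| = 3.
The groups G3, G6, G8 are pairwise disjoint, so any hitting set needs a separate point for each — at least 3. Hence 3 is optimal.

3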